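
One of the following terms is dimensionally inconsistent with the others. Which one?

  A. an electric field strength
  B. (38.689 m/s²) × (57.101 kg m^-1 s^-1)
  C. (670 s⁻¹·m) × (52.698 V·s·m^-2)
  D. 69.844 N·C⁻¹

Dimensions:
  A. [electric field strength] = kg·m·s⁻³·A⁻¹
  B. [m·s⁻²] · [kg·m⁻¹·s⁻¹] = kg·s⁻³
  C. [m·s⁻¹] · [kg·s⁻²·A⁻¹] = kg·m·s⁻³·A⁻¹
  D. N·C⁻¹ = kg·m·s⁻²·(s·A)⁻¹ = kg·m·s⁻³·A⁻¹
All reduce to kg·m·s⁻³·A⁻¹ except B., which is kg·s⁻³.

B.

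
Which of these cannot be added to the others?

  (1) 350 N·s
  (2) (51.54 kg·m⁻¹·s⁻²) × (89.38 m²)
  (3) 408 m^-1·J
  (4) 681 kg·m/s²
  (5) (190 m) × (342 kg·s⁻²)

(1)

Reduce each to base SI dimensions:
  (1) N·s = kg·m·s⁻²·s = kg·m·s⁻¹
  (2) [kg·m⁻¹·s⁻²] · [m²] = kg·m·s⁻²
  (3) J·m⁻¹ = N·m·m⁻¹ = kg·m·s⁻²
  (4) kg·m·s⁻²
  (5) [m] · [kg·s⁻²] = kg·m·s⁻²
All reduce to kg·m·s⁻² except (1), which is kg·m·s⁻¹.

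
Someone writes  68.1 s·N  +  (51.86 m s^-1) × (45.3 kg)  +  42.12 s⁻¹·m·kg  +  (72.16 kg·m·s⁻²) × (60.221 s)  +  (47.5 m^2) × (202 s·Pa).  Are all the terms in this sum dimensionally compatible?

Yes

Expand each in SI base units:
  68.1 s·N:  N·s = kg·m·s⁻²·s = kg·m·s⁻¹
  (51.86 m s^-1) × (45.3 kg):  [m·s⁻¹] · [kg] = kg·m·s⁻¹
  42.12 s⁻¹·m·kg:  kg·m·s⁻¹
  (72.16 kg·m·s⁻²) × (60.221 s):  [kg·m·s⁻²] · [s] = kg·m·s⁻¹
  (47.5 m^2) × (202 s·Pa):  [m²] · [kg·m⁻¹·s⁻¹] = kg·m·s⁻¹
Every term reduces to kg·m·s⁻¹.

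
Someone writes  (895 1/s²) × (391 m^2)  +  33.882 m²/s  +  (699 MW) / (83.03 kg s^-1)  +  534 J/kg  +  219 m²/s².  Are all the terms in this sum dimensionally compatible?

No

Dimensions:
  (895 1/s²) × (391 m^2):  [s⁻²] · [m²] = m²·s⁻²
  33.882 m²/s:  m²·s⁻¹
  (699 MW) / (83.03 kg s^-1):  [kg·m²·s⁻³] / [kg·s⁻¹] = m²·s⁻²
  534 J/kg:  J·kg⁻¹ = N·m·kg⁻¹ = m²·s⁻²
  219 m²/s²:  m²·s⁻²
The terms do not share a single dimension (m²·s⁻² vs m²·s⁻¹).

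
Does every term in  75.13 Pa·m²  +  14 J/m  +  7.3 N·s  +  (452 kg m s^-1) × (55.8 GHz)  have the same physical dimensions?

No

Work out the base dimensions of each:
  75.13 Pa·m²:  Pa·m² = N·m⁻²·m² = kg·m·s⁻²
  14 J/m:  J·m⁻¹ = N·m·m⁻¹ = kg·m·s⁻²
  7.3 N·s:  N·s = kg·m·s⁻²·s = kg·m·s⁻¹
  (452 kg m s^-1) × (55.8 GHz):  [kg·m·s⁻¹] · [s⁻¹] = kg·m·s⁻²
The terms do not share a single dimension (kg·m·s⁻² vs kg·m·s⁻¹).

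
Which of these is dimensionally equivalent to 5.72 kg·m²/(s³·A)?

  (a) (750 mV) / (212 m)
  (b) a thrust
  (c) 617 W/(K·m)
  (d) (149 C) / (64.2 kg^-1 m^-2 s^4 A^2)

(d)

Reference: kg·m²·s⁻³·A⁻¹.
Each option:
  (a) [kg·m²·s⁻³·A⁻¹] / [m] = kg·m·s⁻³·A⁻¹
  (b) [thrust] = kg·m·s⁻²
  (c) W·m⁻¹·K⁻¹ = J·s⁻¹·m⁻¹·K⁻¹ = kg·m·s⁻³·K⁻¹
  (d) [s·A] / [kg⁻¹·m⁻²·s⁴·A²] = kg·m²·s⁻³·A⁻¹  ← same
Only (d) matches kg·m²·s⁻³·A⁻¹.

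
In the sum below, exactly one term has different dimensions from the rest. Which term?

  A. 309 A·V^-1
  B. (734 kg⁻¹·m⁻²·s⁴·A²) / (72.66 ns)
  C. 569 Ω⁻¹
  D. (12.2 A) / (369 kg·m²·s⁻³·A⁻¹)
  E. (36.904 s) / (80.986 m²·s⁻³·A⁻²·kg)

Expand each in SI base units:
  A. A·V⁻¹ = A·(J·C⁻¹)⁻¹ = kg⁻¹·m⁻²·s³·A²
  B. [kg⁻¹·m⁻²·s⁴·A²] / [s] = kg⁻¹·m⁻²·s³·A²
  C. Ω⁻¹ = (V·A⁻¹)⁻¹ = kg⁻¹·m⁻²·s³·A²
  D. [A] / [kg·m²·s⁻³·A⁻¹] = kg⁻¹·m⁻²·s³·A²
  E. [s] / [kg·m²·s⁻³·A⁻²] = kg⁻¹·m⁻²·s⁴·A²
All reduce to kg⁻¹·m⁻²·s³·A² except E., which is kg⁻¹·m⁻²·s⁴·A².

E.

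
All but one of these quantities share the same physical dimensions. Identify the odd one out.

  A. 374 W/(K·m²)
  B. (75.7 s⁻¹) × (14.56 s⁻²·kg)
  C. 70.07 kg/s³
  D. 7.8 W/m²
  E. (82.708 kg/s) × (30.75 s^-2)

In SI base units:
  A. W·m⁻²·K⁻¹ = J·s⁻¹·m⁻²·K⁻¹ = kg·s⁻³·K⁻¹
  B. [s⁻¹] · [kg·s⁻²] = kg·s⁻³
  C. kg·s⁻³
  D. W·m⁻² = J·s⁻¹·m⁻² = kg·s⁻³
  E. [kg·s⁻¹] · [s⁻²] = kg·s⁻³
All reduce to kg·s⁻³ except A., which is kg·s⁻³·K⁻¹.

A.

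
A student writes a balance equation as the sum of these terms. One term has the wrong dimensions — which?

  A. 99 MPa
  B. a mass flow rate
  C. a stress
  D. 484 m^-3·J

B.

Expand each in SI base units:
  A. Pa = N·m⁻² = kg·m⁻¹·s⁻²
  B. [mass flow rate] = kg·s⁻¹
  C. [stress] = kg·m⁻¹·s⁻²
  D. J·m⁻³ = N·m·m⁻³ = kg·m⁻¹·s⁻²
All reduce to kg·m⁻¹·s⁻² except B., which is kg·s⁻¹.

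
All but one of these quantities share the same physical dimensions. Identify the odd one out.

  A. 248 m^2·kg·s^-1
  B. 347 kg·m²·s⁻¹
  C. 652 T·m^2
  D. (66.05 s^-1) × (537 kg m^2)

C.

Work out the base dimensions of each:
  A. kg·m²·s⁻¹
  B. kg·m²·s⁻¹
  C. T·m² = Wb·m⁻²·m² = kg·m²·s⁻²·A⁻¹
  D. [s⁻¹] · [kg·m²] = kg·m²·s⁻¹
All reduce to kg·m²·s⁻¹ except C., which is kg·m²·s⁻²·A⁻¹.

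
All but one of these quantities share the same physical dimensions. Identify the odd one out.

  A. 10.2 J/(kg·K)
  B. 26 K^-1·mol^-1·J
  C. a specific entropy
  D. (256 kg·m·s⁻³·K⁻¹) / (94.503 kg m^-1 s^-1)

In SI base units:
  A. J·kg⁻¹·K⁻¹ = N·m·kg⁻¹·K⁻¹ = m²·s⁻²·K⁻¹
  B. J·mol⁻¹·K⁻¹ = N·m·mol⁻¹·K⁻¹ = kg·m²·s⁻²·K⁻¹·mol⁻¹
  C. [specific entropy] = m²·s⁻²·K⁻¹
  D. [kg·m·s⁻³·K⁻¹] / [kg·m⁻¹·s⁻¹] = m²·s⁻²·K⁻¹
All reduce to m²·s⁻²·K⁻¹ except B., which is kg·m²·s⁻²·K⁻¹·mol⁻¹.

B.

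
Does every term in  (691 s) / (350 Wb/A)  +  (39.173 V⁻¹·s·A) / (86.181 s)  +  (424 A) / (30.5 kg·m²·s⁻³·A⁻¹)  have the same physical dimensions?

Yes

In SI base units:
  (691 s) / (350 Wb/A):  [s] / [kg·m²·s⁻²·A⁻²] = kg⁻¹·m⁻²·s³·A²
  (39.173 V⁻¹·s·A) / (86.181 s):  [kg⁻¹·m⁻²·s⁴·A²] / [s] = kg⁻¹·m⁻²·s³·A²
  (424 A) / (30.5 kg·m²·s⁻³·A⁻¹):  [A] / [kg·m²·s⁻³·A⁻¹] = kg⁻¹·m⁻²·s³·A²
Every term reduces to kg⁻¹·m⁻²·s³·A².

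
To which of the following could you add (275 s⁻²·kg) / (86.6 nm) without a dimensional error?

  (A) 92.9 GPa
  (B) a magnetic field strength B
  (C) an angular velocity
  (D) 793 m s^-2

(A)

Reference: [kg·s⁻²] / [m] = kg·m⁻¹·s⁻².
Each option:
  (A) Pa = N·m⁻² = kg·m⁻¹·s⁻²  ← same
  (B) [magnetic field strength B] = kg·s⁻²·A⁻¹
  (C) [angular velocity] = s⁻¹
  (D) m·s⁻²
Only (A) matches kg·m⁻¹·s⁻².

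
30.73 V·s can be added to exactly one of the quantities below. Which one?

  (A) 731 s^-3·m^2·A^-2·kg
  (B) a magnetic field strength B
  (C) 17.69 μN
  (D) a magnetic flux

(D)

Reference: V·s = J·C⁻¹·s = kg·m²·s⁻²·A⁻¹.
Each option:
  (A) kg·m²·s⁻³·A⁻²
  (B) [magnetic field strength B] = kg·s⁻²·A⁻¹
  (C) N = kg·m·s⁻²
  (D) [magnetic flux] = kg·m²·s⁻²·A⁻¹  ← same
Only (D) matches kg·m²·s⁻²·A⁻¹.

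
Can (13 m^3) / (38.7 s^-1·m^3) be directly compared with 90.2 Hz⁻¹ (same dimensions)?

Expand each in SI base units:
  (13 m^3) / (38.7 s^-1·m^3):  [m³] / [m³·s⁻¹] = s
  90.2 Hz⁻¹:  Hz⁻¹ = (s⁻¹)⁻¹ = s
Both are s, so they have the same dimensions and can be added.

Yes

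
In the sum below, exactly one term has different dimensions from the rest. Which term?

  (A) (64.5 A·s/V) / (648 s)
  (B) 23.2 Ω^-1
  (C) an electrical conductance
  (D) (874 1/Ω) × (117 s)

In SI base units:
  (A) [kg⁻¹·m⁻²·s⁴·A²] / [s] = kg⁻¹·m⁻²·s³·A²
  (B) Ω⁻¹ = (V·A⁻¹)⁻¹ = kg⁻¹·m⁻²·s³·A²
  (C) [electrical conductance] = kg⁻¹·m⁻²·s³·A²
  (D) [kg⁻¹·m⁻²·s³·A²] · [s] = kg⁻¹·m⁻²·s⁴·A²
All reduce to kg⁻¹·m⁻²·s³·A² except (D), which is kg⁻¹·m⁻²·s⁴·A².

(D)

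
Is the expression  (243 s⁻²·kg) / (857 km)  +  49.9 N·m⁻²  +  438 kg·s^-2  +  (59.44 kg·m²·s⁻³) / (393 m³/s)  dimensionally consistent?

No

In SI base units:
  (243 s⁻²·kg) / (857 km):  [kg·s⁻²] / [m] = kg·m⁻¹·s⁻²
  49.9 N·m⁻²:  N·m⁻² = kg·m·s⁻²·m⁻² = kg·m⁻¹·s⁻²
  438 kg·s^-2:  kg·s⁻²
  (59.44 kg·m²·s⁻³) / (393 m³/s):  [kg·m²·s⁻³] / [m³·s⁻¹] = kg·m⁻¹·s⁻²
The terms do not share a single dimension (kg·m⁻¹·s⁻² vs kg·s⁻²).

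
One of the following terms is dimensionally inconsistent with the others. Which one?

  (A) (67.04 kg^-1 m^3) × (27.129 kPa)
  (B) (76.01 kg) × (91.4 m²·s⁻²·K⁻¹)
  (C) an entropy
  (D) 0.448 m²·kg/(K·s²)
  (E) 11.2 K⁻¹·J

Dimensions:
  (A) [kg⁻¹·m³] · [kg·m⁻¹·s⁻²] = m²·s⁻²
  (B) [kg] · [m²·s⁻²·K⁻¹] = kg·m²·s⁻²·K⁻¹
  (C) [entropy] = kg·m²·s⁻²·K⁻¹
  (D) kg·m²·s⁻²·K⁻¹
  (E) J·K⁻¹ = N·m·K⁻¹ = kg·m²·s⁻²·K⁻¹
All reduce to kg·m²·s⁻²·K⁻¹ except (A), which is m²·s⁻².

(A)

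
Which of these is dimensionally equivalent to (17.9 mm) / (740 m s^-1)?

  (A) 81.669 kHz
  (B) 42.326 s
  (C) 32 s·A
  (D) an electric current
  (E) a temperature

(B)

Reference: [m] / [m·s⁻¹] = s.
Each option:
  (A) Hz = s⁻¹
  (B) s  ← same
  (C) A·s = s·A
  (D) [electric current] = A
  (E) [temperature] = K
Only (B) matches s.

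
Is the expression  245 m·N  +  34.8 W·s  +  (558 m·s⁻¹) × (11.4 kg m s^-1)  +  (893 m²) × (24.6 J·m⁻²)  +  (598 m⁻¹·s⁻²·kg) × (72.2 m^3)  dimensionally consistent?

Yes

In SI base units:
  245 m·N:  N·m = kg·m·s⁻²·m = kg·m²·s⁻²
  34.8 W·s:  W·s = J·s⁻¹·s = kg·m²·s⁻²
  (558 m·s⁻¹) × (11.4 kg m s^-1):  [m·s⁻¹] · [kg·m·s⁻¹] = kg·m²·s⁻²
  (893 m²) × (24.6 J·m⁻²):  [m²] · [kg·s⁻²] = kg·m²·s⁻²
  (598 m⁻¹·s⁻²·kg) × (72.2 m^3):  [kg·m⁻¹·s⁻²] · [m³] = kg·m²·s⁻²
Every term reduces to kg·m²·s⁻².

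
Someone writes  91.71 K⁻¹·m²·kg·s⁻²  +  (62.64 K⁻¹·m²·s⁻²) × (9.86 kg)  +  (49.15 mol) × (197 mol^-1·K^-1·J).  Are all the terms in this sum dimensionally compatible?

Expand each in SI base units:
  91.71 K⁻¹·m²·kg·s⁻²:  kg·m²·s⁻²·K⁻¹
  (62.64 K⁻¹·m²·s⁻²) × (9.86 kg):  [m²·s⁻²·K⁻¹] · [kg] = kg·m²·s⁻²·K⁻¹
  (49.15 mol) × (197 mol^-1·K^-1·J):  [mol] · [kg·m²·s⁻²·K⁻¹·mol⁻¹] = kg·m²·s⁻²·K⁻¹
Every term reduces to kg·m²·s⁻²·K⁻¹.

Yes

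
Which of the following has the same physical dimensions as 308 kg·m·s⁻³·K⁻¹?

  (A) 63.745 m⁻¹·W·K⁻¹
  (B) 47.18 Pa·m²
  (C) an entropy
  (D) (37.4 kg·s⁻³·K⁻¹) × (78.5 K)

Reference: kg·m·s⁻³·K⁻¹.
Each option:
  (A) W·m⁻¹·K⁻¹ = J·s⁻¹·m⁻¹·K⁻¹ = kg·m·s⁻³·K⁻¹  ← same
  (B) Pa·m² = N·m⁻²·m² = kg·m·s⁻²
  (C) [entropy] = kg·m²·s⁻²·K⁻¹
  (D) [kg·s⁻³·K⁻¹] · [K] = kg·s⁻³
Only (A) matches kg·m·s⁻³·K⁻¹.

(A)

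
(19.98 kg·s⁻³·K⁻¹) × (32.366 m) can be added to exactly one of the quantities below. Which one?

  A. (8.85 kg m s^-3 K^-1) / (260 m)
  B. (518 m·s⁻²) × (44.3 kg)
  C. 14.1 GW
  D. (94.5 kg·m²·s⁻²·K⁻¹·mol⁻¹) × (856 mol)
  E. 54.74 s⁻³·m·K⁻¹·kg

Reference: [kg·s⁻³·K⁻¹] · [m] = kg·m·s⁻³·K⁻¹.
Each option:
  A. [kg·m·s⁻³·K⁻¹] / [m] = kg·s⁻³·K⁻¹
  B. [m·s⁻²] · [kg] = kg·m·s⁻²
  C. W = J·s⁻¹ = kg·m²·s⁻³
  D. [kg·m²·s⁻²·K⁻¹·mol⁻¹] · [mol] = kg·m²·s⁻²·K⁻¹
  E. kg·m·s⁻³·K⁻¹  ← same
Only E. matches kg·m·s⁻³·K⁻¹.

E.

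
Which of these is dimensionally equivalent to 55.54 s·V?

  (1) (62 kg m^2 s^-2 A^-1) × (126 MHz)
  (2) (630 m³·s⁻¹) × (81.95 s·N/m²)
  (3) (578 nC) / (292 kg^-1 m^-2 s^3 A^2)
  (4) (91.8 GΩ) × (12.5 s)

(3)

Reference: V·s = J·C⁻¹·s = kg·m²·s⁻²·A⁻¹.
Each option:
  (1) [kg·m²·s⁻²·A⁻¹] · [s⁻¹] = kg·m²·s⁻³·A⁻¹
  (2) [m³·s⁻¹] · [kg·m⁻¹·s⁻¹] = kg·m²·s⁻²
  (3) [s·A] / [kg⁻¹·m⁻²·s³·A²] = kg·m²·s⁻²·A⁻¹  ← same
  (4) [kg·m²·s⁻³·A⁻²] · [s] = kg·m²·s⁻²·A⁻²
Only (3) matches kg·m²·s⁻²·A⁻¹.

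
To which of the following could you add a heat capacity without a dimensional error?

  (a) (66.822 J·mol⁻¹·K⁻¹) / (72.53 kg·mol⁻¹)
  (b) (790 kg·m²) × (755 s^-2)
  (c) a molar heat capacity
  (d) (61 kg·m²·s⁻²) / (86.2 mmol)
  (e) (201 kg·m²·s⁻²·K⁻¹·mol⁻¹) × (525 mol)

Reference: [heat capacity] = kg·m²·s⁻²·K⁻¹.
Each option:
  (a) [kg·m²·s⁻²·K⁻¹·mol⁻¹] / [kg·mol⁻¹] = m²·s⁻²·K⁻¹
  (b) [kg·m²] · [s⁻²] = kg·m²·s⁻²
  (c) [molar heat capacity] = kg·m²·s⁻²·K⁻¹·mol⁻¹
  (d) [kg·m²·s⁻²] / [mol] = kg·m²·s⁻²·mol⁻¹
  (e) [kg·m²·s⁻²·K⁻¹·mol⁻¹] · [mol] = kg·m²·s⁻²·K⁻¹  ← same
Only (e) matches kg·m²·s⁻²·K⁻¹.

(e)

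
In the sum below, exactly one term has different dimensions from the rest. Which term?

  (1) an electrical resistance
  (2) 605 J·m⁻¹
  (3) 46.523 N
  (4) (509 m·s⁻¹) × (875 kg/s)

Reduce each to base SI dimensions:
  (1) [electrical resistance] = kg·m²·s⁻³·A⁻²
  (2) J·m⁻¹ = N·m·m⁻¹ = kg·m·s⁻²
  (3) N = kg·m·s⁻²
  (4) [m·s⁻¹] · [kg·s⁻¹] = kg·m·s⁻²
All reduce to kg·m·s⁻² except (1), which is kg·m²·s⁻³·A⁻².

(1)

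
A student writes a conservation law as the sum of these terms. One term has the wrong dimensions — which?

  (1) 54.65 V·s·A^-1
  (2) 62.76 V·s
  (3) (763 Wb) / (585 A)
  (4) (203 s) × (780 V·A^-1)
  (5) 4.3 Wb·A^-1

In SI base units:
  (1) V·s·A⁻¹ = J·C⁻¹·s·A⁻¹ = kg·m²·s⁻²·A⁻²
  (2) V·s = J·C⁻¹·s = kg·m²·s⁻²·A⁻¹
  (3) [kg·m²·s⁻²·A⁻¹] / [A] = kg·m²·s⁻²·A⁻²
  (4) [s] · [kg·m²·s⁻³·A⁻²] = kg·m²·s⁻²·A⁻²
  (5) Wb·A⁻¹ = V·s·A⁻¹ = kg·m²·s⁻²·A⁻²
All reduce to kg·m²·s⁻²·A⁻² except (2), which is kg·m²·s⁻²·A⁻¹.

(2)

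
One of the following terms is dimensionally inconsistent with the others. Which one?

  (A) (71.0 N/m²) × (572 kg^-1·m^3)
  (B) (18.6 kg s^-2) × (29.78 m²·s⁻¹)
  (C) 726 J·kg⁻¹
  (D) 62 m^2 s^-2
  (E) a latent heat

Dimensions:
  (A) [kg·m⁻¹·s⁻²] · [kg⁻¹·m³] = m²·s⁻²
  (B) [kg·s⁻²] · [m²·s⁻¹] = kg·m²·s⁻³
  (C) J·kg⁻¹ = N·m·kg⁻¹ = m²·s⁻²
  (D) m²·s⁻²
  (E) [latent heat] = m²·s⁻²
All reduce to m²·s⁻² except (B), which is kg·m²·s⁻³.

(B)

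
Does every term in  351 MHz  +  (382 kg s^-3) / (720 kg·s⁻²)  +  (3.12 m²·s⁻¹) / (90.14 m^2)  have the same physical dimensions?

Expand each in SI base units:
  351 MHz:  Hz = s⁻¹
  (382 kg s^-3) / (720 kg·s⁻²):  [kg·s⁻³] / [kg·s⁻²] = s⁻¹
  (3.12 m²·s⁻¹) / (90.14 m^2):  [m²·s⁻¹] / [m²] = s⁻¹
Every term reduces to s⁻¹.

Yes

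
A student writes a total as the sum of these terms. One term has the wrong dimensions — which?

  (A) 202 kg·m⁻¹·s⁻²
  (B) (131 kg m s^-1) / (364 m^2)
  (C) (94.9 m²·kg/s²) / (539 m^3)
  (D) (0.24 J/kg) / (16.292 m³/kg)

(B)

Expand each in SI base units:
  (A) kg·m⁻¹·s⁻²
  (B) [kg·m·s⁻¹] / [m²] = kg·m⁻¹·s⁻¹
  (C) [kg·m²·s⁻²] / [m³] = kg·m⁻¹·s⁻²
  (D) [m²·s⁻²] / [kg⁻¹·m³] = kg·m⁻¹·s⁻²
All reduce to kg·m⁻¹·s⁻² except (B), which is kg·m⁻¹·s⁻¹.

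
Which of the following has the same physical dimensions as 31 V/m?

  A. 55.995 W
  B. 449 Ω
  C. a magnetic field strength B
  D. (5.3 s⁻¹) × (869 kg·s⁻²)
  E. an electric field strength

E.

Reference: V·m⁻¹ = J·C⁻¹·m⁻¹ = kg·m·s⁻³·A⁻¹.
Each option:
  A. W = J·s⁻¹ = kg·m²·s⁻³
  B. Ω = V·A⁻¹ = kg·m²·s⁻³·A⁻²
  C. [magnetic field strength B] = kg·s⁻²·A⁻¹
  D. [s⁻¹] · [kg·s⁻²] = kg·s⁻³
  E. [electric field strength] = kg·m·s⁻³·A⁻¹  ← same
Only E. matches kg·m·s⁻³·A⁻¹.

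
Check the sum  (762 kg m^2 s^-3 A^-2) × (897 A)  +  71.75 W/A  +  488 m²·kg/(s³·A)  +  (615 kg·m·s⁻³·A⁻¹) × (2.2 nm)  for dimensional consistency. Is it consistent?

Dimensions:
  (762 kg m^2 s^-3 A^-2) × (897 A):  [kg·m²·s⁻³·A⁻²] · [A] = kg·m²·s⁻³·A⁻¹
  71.75 W/A:  W·A⁻¹ = J·s⁻¹·A⁻¹ = kg·m²·s⁻³·A⁻¹
  488 m²·kg/(s³·A):  kg·m²·s⁻³·A⁻¹
  (615 kg·m·s⁻³·A⁻¹) × (2.2 nm):  [kg·m·s⁻³·A⁻¹] · [m] = kg·m²·s⁻³·A⁻¹
Every term reduces to kg·m²·s⁻³·A⁻¹.

Yes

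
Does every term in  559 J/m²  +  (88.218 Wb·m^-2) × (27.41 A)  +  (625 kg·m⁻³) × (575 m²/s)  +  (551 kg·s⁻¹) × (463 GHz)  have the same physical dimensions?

Reduce each to base SI dimensions:
  559 J/m²:  J·m⁻² = N·m·m⁻² = kg·s⁻²
  (88.218 Wb·m^-2) × (27.41 A):  [kg·s⁻²·A⁻¹] · [A] = kg·s⁻²
  (625 kg·m⁻³) × (575 m²/s):  [kg·m⁻³] · [m²·s⁻¹] = kg·m⁻¹·s⁻¹
  (551 kg·s⁻¹) × (463 GHz):  [kg·s⁻¹] · [s⁻¹] = kg·s⁻²
The terms do not share a single dimension (kg·m⁻¹·s⁻¹ vs kg·s⁻²).

No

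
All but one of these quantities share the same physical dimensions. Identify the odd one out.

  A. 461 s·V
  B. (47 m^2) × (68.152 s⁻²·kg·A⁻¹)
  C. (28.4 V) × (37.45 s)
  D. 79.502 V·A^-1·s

In SI base units:
  A. V·s = J·C⁻¹·s = kg·m²·s⁻²·A⁻¹
  B. [m²] · [kg·s⁻²·A⁻¹] = kg·m²·s⁻²·A⁻¹
  C. [kg·m²·s⁻³·A⁻¹] · [s] = kg·m²·s⁻²·A⁻¹
  D. V·s·A⁻¹ = J·C⁻¹·s·A⁻¹ = kg·m²·s⁻²·A⁻²
All reduce to kg·m²·s⁻²·A⁻¹ except D., which is kg·m²·s⁻²·A⁻².

D.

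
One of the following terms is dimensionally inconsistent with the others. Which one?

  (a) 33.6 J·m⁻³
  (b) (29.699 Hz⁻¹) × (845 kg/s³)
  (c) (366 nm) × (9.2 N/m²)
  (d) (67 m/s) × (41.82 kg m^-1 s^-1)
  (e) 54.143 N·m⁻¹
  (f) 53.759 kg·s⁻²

Reduce each to base SI dimensions:
  (a) J·m⁻³ = N·m·m⁻³ = kg·m⁻¹·s⁻²
  (b) [s] · [kg·s⁻³] = kg·s⁻²
  (c) [m] · [kg·m⁻¹·s⁻²] = kg·s⁻²
  (d) [m·s⁻¹] · [kg·m⁻¹·s⁻¹] = kg·s⁻²
  (e) N·m⁻¹ = kg·m·s⁻²·m⁻¹ = kg·s⁻²
  (f) kg·s⁻²
All reduce to kg·s⁻² except (a), which is kg·m⁻¹·s⁻².

(a)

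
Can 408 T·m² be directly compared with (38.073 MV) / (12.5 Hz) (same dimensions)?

Reduce each to base SI dimensions:
  408 T·m²:  T·m² = Wb·m⁻²·m² = kg·m²·s⁻²·A⁻¹
  (38.073 MV) / (12.5 Hz):  [kg·m²·s⁻³·A⁻¹] / [s⁻¹] = kg·m²·s⁻²·A⁻¹
Both are kg·m²·s⁻²·A⁻¹, so they have the same dimensions and can be added.

Yes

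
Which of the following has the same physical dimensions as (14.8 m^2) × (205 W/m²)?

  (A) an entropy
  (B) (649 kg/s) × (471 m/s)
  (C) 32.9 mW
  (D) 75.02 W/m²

(C)

Reference: [m²] · [kg·s⁻³] = kg·m²·s⁻³.
Each option:
  (A) [entropy] = kg·m²·s⁻²·K⁻¹
  (B) [kg·s⁻¹] · [m·s⁻¹] = kg·m·s⁻²
  (C) W = J·s⁻¹ = kg·m²·s⁻³  ← same
  (D) W·m⁻² = J·s⁻¹·m⁻² = kg·s⁻³
Only (C) matches kg·m²·s⁻³.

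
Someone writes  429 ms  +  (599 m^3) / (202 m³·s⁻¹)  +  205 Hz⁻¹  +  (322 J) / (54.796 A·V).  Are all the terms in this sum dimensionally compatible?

Work out the base dimensions of each:
  429 ms:  s
  (599 m^3) / (202 m³·s⁻¹):  [m³] / [m³·s⁻¹] = s
  205 Hz⁻¹:  Hz⁻¹ = (s⁻¹)⁻¹ = s
  (322 J) / (54.796 A·V):  [kg·m²·s⁻²] / [kg·m²·s⁻³] = s
Every term reduces to s.

Yes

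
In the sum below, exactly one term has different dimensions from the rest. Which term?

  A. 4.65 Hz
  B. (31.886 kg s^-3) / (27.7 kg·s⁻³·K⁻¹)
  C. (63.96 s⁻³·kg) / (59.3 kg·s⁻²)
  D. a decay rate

Reduce each to base SI dimensions:
  A. Hz = s⁻¹
  B. [kg·s⁻³] / [kg·s⁻³·K⁻¹] = K
  C. [kg·s⁻³] / [kg·s⁻²] = s⁻¹
  D. [decay rate] = s⁻¹
All reduce to s⁻¹ except B., which is K.

B.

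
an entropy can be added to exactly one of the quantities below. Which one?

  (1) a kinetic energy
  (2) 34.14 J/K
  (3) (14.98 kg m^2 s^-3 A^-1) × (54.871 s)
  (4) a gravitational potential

Reference: [entropy] = kg·m²·s⁻²·K⁻¹.
Each option:
  (1) [kinetic energy] = kg·m²·s⁻²
  (2) J·K⁻¹ = N·m·K⁻¹ = kg·m²·s⁻²·K⁻¹  ← same
  (3) [kg·m²·s⁻³·A⁻¹] · [s] = kg·m²·s⁻²·A⁻¹
  (4) [gravitational potential] = m²·s⁻²
Only (2) matches kg·m²·s⁻²·K⁻¹.

(2)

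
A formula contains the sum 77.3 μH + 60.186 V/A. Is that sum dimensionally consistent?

Expand each in SI base units:
  77.3 μH:  H = V·s·A⁻¹ = kg·m²·s⁻²·A⁻²
  60.186 V/A:  V·A⁻¹ = J·C⁻¹·A⁻¹ = kg·m²·s⁻³·A⁻²
kg·m²·s⁻²·A⁻² ≠ kg·m²·s⁻³·A⁻², so they cannot be added.

No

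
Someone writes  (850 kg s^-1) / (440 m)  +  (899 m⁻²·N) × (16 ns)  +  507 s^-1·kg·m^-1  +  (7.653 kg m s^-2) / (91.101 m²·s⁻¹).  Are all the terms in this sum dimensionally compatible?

Yes

Dimensions:
  (850 kg s^-1) / (440 m):  [kg·s⁻¹] / [m] = kg·m⁻¹·s⁻¹
  (899 m⁻²·N) × (16 ns):  [kg·m⁻¹·s⁻²] · [s] = kg·m⁻¹·s⁻¹
  507 s^-1·kg·m^-1:  kg·m⁻¹·s⁻¹
  (7.653 kg m s^-2) / (91.101 m²·s⁻¹):  [kg·m·s⁻²] / [m²·s⁻¹] = kg·m⁻¹·s⁻¹
Every term reduces to kg·m⁻¹·s⁻¹.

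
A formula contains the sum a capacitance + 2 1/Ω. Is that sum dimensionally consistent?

No

In SI base units:
  a capacitance:  [capacitance] = kg⁻¹·m⁻²·s⁴·A²
  2 1/Ω:  Ω⁻¹ = (V·A⁻¹)⁻¹ = kg⁻¹·m⁻²·s³·A²
kg⁻¹·m⁻²·s⁴·A² ≠ kg⁻¹·m⁻²·s³·A², so they cannot be added.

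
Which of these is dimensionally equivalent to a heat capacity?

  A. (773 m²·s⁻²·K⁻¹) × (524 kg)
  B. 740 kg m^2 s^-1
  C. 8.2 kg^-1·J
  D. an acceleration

A.

Reference: [heat capacity] = kg·m²·s⁻²·K⁻¹.
Each option:
  A. [m²·s⁻²·K⁻¹] · [kg] = kg·m²·s⁻²·K⁻¹  ← same
  B. kg·m²·s⁻¹
  C. J·kg⁻¹ = N·m·kg⁻¹ = m²·s⁻²
  D. [acceleration] = m·s⁻²
Only A. matches kg·m²·s⁻²·K⁻¹.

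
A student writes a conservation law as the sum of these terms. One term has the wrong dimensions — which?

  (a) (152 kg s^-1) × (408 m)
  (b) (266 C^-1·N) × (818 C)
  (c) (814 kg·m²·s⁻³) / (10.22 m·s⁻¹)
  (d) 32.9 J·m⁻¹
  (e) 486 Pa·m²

(a)

In SI base units:
  (a) [kg·s⁻¹] · [m] = kg·m·s⁻¹
  (b) [kg·m·s⁻³·A⁻¹] · [s·A] = kg·m·s⁻²
  (c) [kg·m²·s⁻³] / [m·s⁻¹] = kg·m·s⁻²
  (d) J·m⁻¹ = N·m·m⁻¹ = kg·m·s⁻²
  (e) Pa·m² = N·m⁻²·m² = kg·m·s⁻²
All reduce to kg·m·s⁻² except (a), which is kg·m·s⁻¹.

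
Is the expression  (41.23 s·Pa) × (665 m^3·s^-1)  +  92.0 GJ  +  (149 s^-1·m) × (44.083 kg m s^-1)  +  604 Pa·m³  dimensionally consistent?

Yes

Expand each in SI base units:
  (41.23 s·Pa) × (665 m^3·s^-1):  [kg·m⁻¹·s⁻¹] · [m³·s⁻¹] = kg·m²·s⁻²
  92.0 GJ:  J = N·m = kg·m²·s⁻²
  (149 s^-1·m) × (44.083 kg m s^-1):  [m·s⁻¹] · [kg·m·s⁻¹] = kg·m²·s⁻²
  604 Pa·m³:  Pa·m³ = N·m⁻²·m³ = kg·m²·s⁻²
Every term reduces to kg·m²·s⁻².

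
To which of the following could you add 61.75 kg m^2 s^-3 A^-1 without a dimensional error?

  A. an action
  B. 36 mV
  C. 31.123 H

Reference: kg·m²·s⁻³·A⁻¹.
Each option:
  A. [action] = kg·m²·s⁻¹
  B. V = J·C⁻¹ = kg·m²·s⁻³·A⁻¹  ← same
  C. H = V·s·A⁻¹ = kg·m²·s⁻²·A⁻²
Only B. matches kg·m²·s⁻³·A⁻¹.

B.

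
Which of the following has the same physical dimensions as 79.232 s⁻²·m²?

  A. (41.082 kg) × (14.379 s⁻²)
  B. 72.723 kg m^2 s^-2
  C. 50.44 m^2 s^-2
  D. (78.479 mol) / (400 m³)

C.

Reference: m²·s⁻².
Each option:
  A. [kg] · [s⁻²] = kg·s⁻²
  B. kg·m²·s⁻²
  C. m²·s⁻²  ← same
  D. [mol] / [m³] = m⁻³·mol
Only C. matches m²·s⁻².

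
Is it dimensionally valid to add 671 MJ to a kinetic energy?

Yes

Work out the base dimensions of each:
  671 MJ:  J = N·m = kg·m²·s⁻²
  a kinetic energy:  [kinetic energy] = kg·m²·s⁻²
Both are kg·m²·s⁻², so they have the same dimensions and can be added.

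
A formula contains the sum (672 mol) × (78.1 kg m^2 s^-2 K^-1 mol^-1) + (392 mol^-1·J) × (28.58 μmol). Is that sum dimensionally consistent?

No

Dimensions:
  (672 mol) × (78.1 kg m^2 s^-2 K^-1 mol^-1):  [mol] · [kg·m²·s⁻²·K⁻¹·mol⁻¹] = kg·m²·s⁻²·K⁻¹
  (392 mol^-1·J) × (28.58 μmol):  [kg·m²·s⁻²·mol⁻¹] · [mol] = kg·m²·s⁻²
kg·m²·s⁻²·K⁻¹ ≠ kg·m²·s⁻², so they cannot be added.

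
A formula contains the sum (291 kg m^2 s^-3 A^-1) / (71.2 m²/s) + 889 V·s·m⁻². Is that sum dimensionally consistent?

Yes

Work out the base dimensions of each:
  (291 kg m^2 s^-3 A^-1) / (71.2 m²/s):  [kg·m²·s⁻³·A⁻¹] / [m²·s⁻¹] = kg·s⁻²·A⁻¹
  889 V·s·m⁻²:  V·s·m⁻² = J·C⁻¹·s·m⁻² = kg·s⁻²·A⁻¹
Both are kg·s⁻²·A⁻¹, so they have the same dimensions and can be added.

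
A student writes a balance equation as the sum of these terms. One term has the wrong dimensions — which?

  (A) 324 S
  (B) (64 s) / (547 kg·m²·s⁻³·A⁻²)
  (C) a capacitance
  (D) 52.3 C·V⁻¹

In SI base units:
  (A) S = Ω⁻¹ = kg⁻¹·m⁻²·s³·A²
  (B) [s] / [kg·m²·s⁻³·A⁻²] = kg⁻¹·m⁻²·s⁴·A²
  (C) [capacitance] = kg⁻¹·m⁻²·s⁴·A²
  (D) C·V⁻¹ = s·A·(J·C⁻¹)⁻¹ = kg⁻¹·m⁻²·s⁴·A²
All reduce to kg⁻¹·m⁻²·s⁴·A² except (A), which is kg⁻¹·m⁻²·s³·A².

(A)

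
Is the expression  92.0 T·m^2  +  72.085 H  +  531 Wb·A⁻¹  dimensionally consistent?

No

In SI base units:
  92.0 T·m^2:  T·m² = Wb·m⁻²·m² = kg·m²·s⁻²·A⁻¹
  72.085 H:  H = V·s·A⁻¹ = kg·m²·s⁻²·A⁻²
  531 Wb·A⁻¹:  Wb·A⁻¹ = V·s·A⁻¹ = kg·m²·s⁻²·A⁻²
The terms do not share a single dimension (kg·m²·s⁻²·A⁻² vs kg·m²·s⁻²·A⁻¹).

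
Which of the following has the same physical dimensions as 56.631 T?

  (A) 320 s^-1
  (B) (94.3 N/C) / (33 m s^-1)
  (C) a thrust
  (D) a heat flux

Reference: T = Wb·m⁻² = kg·s⁻²·A⁻¹.
Each option:
  (A) s⁻¹
  (B) [kg·m·s⁻³·A⁻¹] / [m·s⁻¹] = kg·s⁻²·A⁻¹  ← same
  (C) [thrust] = kg·m·s⁻²
  (D) [heat flux] = kg·s⁻³
Only (B) matches kg·s⁻²·A⁻¹.

(B)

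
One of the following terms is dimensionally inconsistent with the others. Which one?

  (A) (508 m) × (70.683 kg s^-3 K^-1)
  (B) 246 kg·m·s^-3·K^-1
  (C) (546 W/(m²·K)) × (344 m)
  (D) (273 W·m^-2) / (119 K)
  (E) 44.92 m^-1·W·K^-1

In SI base units:
  (A) [m] · [kg·s⁻³·K⁻¹] = kg·m·s⁻³·K⁻¹
  (B) kg·m·s⁻³·K⁻¹
  (C) [kg·s⁻³·K⁻¹] · [m] = kg·m·s⁻³·K⁻¹
  (D) [kg·s⁻³] / [K] = kg·s⁻³·K⁻¹
  (E) W·m⁻¹·K⁻¹ = J·s⁻¹·m⁻¹·K⁻¹ = kg·m·s⁻³·K⁻¹
All reduce to kg·m·s⁻³·K⁻¹ except (D), which is kg·s⁻³·K⁻¹.

(D)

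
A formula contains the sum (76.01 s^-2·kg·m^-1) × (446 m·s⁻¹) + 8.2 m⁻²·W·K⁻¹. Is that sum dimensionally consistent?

No

Dimensions:
  (76.01 s^-2·kg·m^-1) × (446 m·s⁻¹):  [kg·m⁻¹·s⁻²] · [m·s⁻¹] = kg·s⁻³
  8.2 m⁻²·W·K⁻¹:  W·m⁻²·K⁻¹ = J·s⁻¹·m⁻²·K⁻¹ = kg·s⁻³·K⁻¹
kg·s⁻³ ≠ kg·s⁻³·K⁻¹, so they cannot be added.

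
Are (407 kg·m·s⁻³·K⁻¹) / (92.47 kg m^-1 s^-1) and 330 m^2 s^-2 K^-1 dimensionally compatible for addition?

Yes

Dimensions:
  (407 kg·m·s⁻³·K⁻¹) / (92.47 kg m^-1 s^-1):  [kg·m·s⁻³·K⁻¹] / [kg·m⁻¹·s⁻¹] = m²·s⁻²·K⁻¹
  330 m^2 s^-2 K^-1:  m²·s⁻²·K⁻¹
Both are m²·s⁻²·K⁻¹, so they have the same dimensions and can be added.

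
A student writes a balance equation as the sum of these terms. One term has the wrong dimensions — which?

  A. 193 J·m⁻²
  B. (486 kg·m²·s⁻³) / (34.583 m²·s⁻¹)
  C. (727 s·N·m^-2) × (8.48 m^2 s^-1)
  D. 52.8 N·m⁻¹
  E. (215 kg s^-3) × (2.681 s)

C.

Dimensions:
  A. J·m⁻² = N·m·m⁻² = kg·s⁻²
  B. [kg·m²·s⁻³] / [m²·s⁻¹] = kg·s⁻²
  C. [kg·m⁻¹·s⁻¹] · [m²·s⁻¹] = kg·m·s⁻²
  D. N·m⁻¹ = kg·m·s⁻²·m⁻¹ = kg·s⁻²
  E. [kg·s⁻³] · [s] = kg·s⁻²
All reduce to kg·s⁻² except C., which is kg·m·s⁻².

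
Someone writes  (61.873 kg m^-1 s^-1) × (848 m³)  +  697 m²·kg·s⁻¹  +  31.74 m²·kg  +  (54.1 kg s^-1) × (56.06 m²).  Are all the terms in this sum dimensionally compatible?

In SI base units:
  (61.873 kg m^-1 s^-1) × (848 m³):  [kg·m⁻¹·s⁻¹] · [m³] = kg·m²·s⁻¹
  697 m²·kg·s⁻¹:  kg·m²·s⁻¹
  31.74 m²·kg:  kg·m²
  (54.1 kg s^-1) × (56.06 m²):  [kg·s⁻¹] · [m²] = kg·m²·s⁻¹
The terms do not share a single dimension (kg·m² vs kg·m²·s⁻¹).

No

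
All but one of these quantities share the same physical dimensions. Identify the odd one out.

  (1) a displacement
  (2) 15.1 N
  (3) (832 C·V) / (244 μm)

(1)

Reduce each to base SI dimensions:
  (1) [displacement] = m
  (2) N = kg·m·s⁻²
  (3) [kg·m²·s⁻²] / [m] = kg·m·s⁻²
All reduce to kg·m·s⁻² except (1), which is m.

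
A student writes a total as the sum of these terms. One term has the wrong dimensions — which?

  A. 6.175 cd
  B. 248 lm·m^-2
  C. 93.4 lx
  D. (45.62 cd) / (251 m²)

A.

Reduce each to base SI dimensions:
  A. cd
  B. lm·m⁻² = cd·m⁻² = m⁻²·cd
  C. lx = lm·m⁻² = m⁻²·cd
  D. [cd] / [m²] = m⁻²·cd
All reduce to m⁻²·cd except A., which is cd.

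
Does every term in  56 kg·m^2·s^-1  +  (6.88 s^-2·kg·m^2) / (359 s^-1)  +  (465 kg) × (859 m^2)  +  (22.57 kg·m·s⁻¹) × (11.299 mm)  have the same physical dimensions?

Reduce each to base SI dimensions:
  56 kg·m^2·s^-1:  kg·m²·s⁻¹
  (6.88 s^-2·kg·m^2) / (359 s^-1):  [kg·m²·s⁻²] / [s⁻¹] = kg·m²·s⁻¹
  (465 kg) × (859 m^2):  [kg] · [m²] = kg·m²
  (22.57 kg·m·s⁻¹) × (11.299 mm):  [kg·m·s⁻¹] · [m] = kg·m²·s⁻¹
The terms do not share a single dimension (kg·m² vs kg·m²·s⁻¹).

No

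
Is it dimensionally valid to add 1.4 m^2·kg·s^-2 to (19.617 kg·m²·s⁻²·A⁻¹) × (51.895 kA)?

Expand each in SI base units:
  1.4 m^2·kg·s^-2:  kg·m²·s⁻²
  (19.617 kg·m²·s⁻²·A⁻¹) × (51.895 kA):  [kg·m²·s⁻²·A⁻¹] · [A] = kg·m²·s⁻²
Both are kg·m²·s⁻², so they have the same dimensions and can be added.

Yes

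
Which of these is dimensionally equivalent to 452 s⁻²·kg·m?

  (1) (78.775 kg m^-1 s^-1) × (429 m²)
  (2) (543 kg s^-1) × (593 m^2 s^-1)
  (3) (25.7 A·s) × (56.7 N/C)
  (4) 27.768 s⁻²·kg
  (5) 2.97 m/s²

(3)

Reference: kg·m·s⁻².
Each option:
  (1) [kg·m⁻¹·s⁻¹] · [m²] = kg·m·s⁻¹
  (2) [kg·s⁻¹] · [m²·s⁻¹] = kg·m²·s⁻²
  (3) [s·A] · [kg·m·s⁻³·A⁻¹] = kg·m·s⁻²  ← same
  (4) kg·s⁻²
  (5) m·s⁻²
Only (3) matches kg·m·s⁻².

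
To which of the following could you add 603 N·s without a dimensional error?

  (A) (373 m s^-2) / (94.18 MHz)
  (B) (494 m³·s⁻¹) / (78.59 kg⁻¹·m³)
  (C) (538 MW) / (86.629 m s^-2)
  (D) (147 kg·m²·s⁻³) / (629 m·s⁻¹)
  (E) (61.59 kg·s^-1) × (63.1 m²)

(C)

Reference: N·s = kg·m·s⁻²·s = kg·m·s⁻¹.
Each option:
  (A) [m·s⁻²] / [s⁻¹] = m·s⁻¹
  (B) [m³·s⁻¹] / [kg⁻¹·m³] = kg·s⁻¹
  (C) [kg·m²·s⁻³] / [m·s⁻²] = kg·m·s⁻¹  ← same
  (D) [kg·m²·s⁻³] / [m·s⁻¹] = kg·m·s⁻²
  (E) [kg·s⁻¹] · [m²] = kg·m²·s⁻¹
Only (C) matches kg·m·s⁻¹.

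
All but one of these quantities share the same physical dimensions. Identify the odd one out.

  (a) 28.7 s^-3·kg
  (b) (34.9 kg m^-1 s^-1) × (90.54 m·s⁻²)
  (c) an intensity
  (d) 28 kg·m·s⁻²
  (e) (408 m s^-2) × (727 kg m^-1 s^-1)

(d)

Reduce each to base SI dimensions:
  (a) kg·s⁻³
  (b) [kg·m⁻¹·s⁻¹] · [m·s⁻²] = kg·s⁻³
  (c) [intensity] = kg·s⁻³
  (d) kg·m·s⁻²
  (e) [m·s⁻²] · [kg·m⁻¹·s⁻¹] = kg·s⁻³
All reduce to kg·s⁻³ except (d), which is kg·m·s⁻².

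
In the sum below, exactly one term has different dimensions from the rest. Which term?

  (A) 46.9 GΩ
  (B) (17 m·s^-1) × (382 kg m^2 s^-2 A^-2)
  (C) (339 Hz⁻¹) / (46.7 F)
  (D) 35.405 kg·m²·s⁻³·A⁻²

In SI base units:
  (A) Ω = V·A⁻¹ = kg·m²·s⁻³·A⁻²
  (B) [m·s⁻¹] · [kg·m²·s⁻²·A⁻²] = kg·m³·s⁻³·A⁻²
  (C) [s] / [kg⁻¹·m⁻²·s⁴·A²] = kg·m²·s⁻³·A⁻²
  (D) kg·m²·s⁻³·A⁻²
All reduce to kg·m²·s⁻³·A⁻² except (B), which is kg·m³·s⁻³·A⁻².

(B)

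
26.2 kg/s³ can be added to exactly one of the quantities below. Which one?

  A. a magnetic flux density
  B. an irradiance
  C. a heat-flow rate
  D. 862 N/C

B.

Reference: kg·s⁻³.
Each option:
  A. [magnetic flux density] = kg·s⁻²·A⁻¹
  B. [irradiance] = kg·s⁻³  ← same
  C. [heat-flow rate] = kg·m²·s⁻³
  D. N·C⁻¹ = kg·m·s⁻²·(s·A)⁻¹ = kg·m·s⁻³·A⁻¹
Only B. matches kg·s⁻³.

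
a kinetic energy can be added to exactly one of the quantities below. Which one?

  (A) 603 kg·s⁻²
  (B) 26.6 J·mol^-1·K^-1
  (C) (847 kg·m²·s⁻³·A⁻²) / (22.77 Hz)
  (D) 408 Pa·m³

Reference: [kinetic energy] = kg·m²·s⁻².
Each option:
  (A) kg·s⁻²
  (B) J·mol⁻¹·K⁻¹ = N·m·mol⁻¹·K⁻¹ = kg·m²·s⁻²·K⁻¹·mol⁻¹
  (C) [kg·m²·s⁻³·A⁻²] / [s⁻¹] = kg·m²·s⁻²·A⁻²
  (D) Pa·m³ = N·m⁻²·m³ = kg·m²·s⁻²  ← same
Only (D) matches kg·m²·s⁻².

(D)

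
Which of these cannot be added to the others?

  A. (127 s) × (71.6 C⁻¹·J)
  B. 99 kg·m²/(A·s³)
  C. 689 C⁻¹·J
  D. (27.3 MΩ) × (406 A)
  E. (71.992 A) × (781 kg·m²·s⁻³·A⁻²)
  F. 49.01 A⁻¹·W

A.

In SI base units:
  A. [s] · [kg·m²·s⁻³·A⁻¹] = kg·m²·s⁻²·A⁻¹
  B. kg·m²·s⁻³·A⁻¹
  C. J·C⁻¹ = N·m·(s·A)⁻¹ = kg·m²·s⁻³·A⁻¹
  D. [kg·m²·s⁻³·A⁻²] · [A] = kg·m²·s⁻³·A⁻¹
  E. [A] · [kg·m²·s⁻³·A⁻²] = kg·m²·s⁻³·A⁻¹
  F. W·A⁻¹ = J·s⁻¹·A⁻¹ = kg·m²·s⁻³·A⁻¹
All reduce to kg·m²·s⁻³·A⁻¹ except A., which is kg·m²·s⁻²·A⁻¹.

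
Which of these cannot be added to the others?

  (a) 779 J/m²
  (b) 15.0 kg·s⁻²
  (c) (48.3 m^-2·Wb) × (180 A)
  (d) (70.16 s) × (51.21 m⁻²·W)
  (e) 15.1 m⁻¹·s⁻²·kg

Dimensions:
  (a) J·m⁻² = N·m·m⁻² = kg·s⁻²
  (b) kg·s⁻²
  (c) [kg·s⁻²·A⁻¹] · [A] = kg·s⁻²
  (d) [s] · [kg·s⁻³] = kg·s⁻²
  (e) kg·m⁻¹·s⁻²
All reduce to kg·s⁻² except (e), which is kg·m⁻¹·s⁻².

(e)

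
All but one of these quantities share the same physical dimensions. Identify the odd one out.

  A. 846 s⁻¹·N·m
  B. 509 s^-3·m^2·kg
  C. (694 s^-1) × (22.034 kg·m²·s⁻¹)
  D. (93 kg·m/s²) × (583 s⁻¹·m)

C.

Work out the base dimensions of each:
  A. N·m·s⁻¹ = kg·m·s⁻²·m·s⁻¹ = kg·m²·s⁻³
  B. kg·m²·s⁻³
  C. [s⁻¹] · [kg·m²·s⁻¹] = kg·m²·s⁻²
  D. [kg·m·s⁻²] · [m·s⁻¹] = kg·m²·s⁻³
All reduce to kg·m²·s⁻³ except C., which is kg·m²·s⁻².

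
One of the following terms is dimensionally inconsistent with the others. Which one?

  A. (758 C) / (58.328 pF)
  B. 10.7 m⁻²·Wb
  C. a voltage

B.

Work out the base dimensions of each:
  A. [s·A] / [kg⁻¹·m⁻²·s⁴·A²] = kg·m²·s⁻³·A⁻¹
  B. Wb·m⁻² = V·s·m⁻² = kg·s⁻²·A⁻¹
  C. [voltage] = kg·m²·s⁻³·A⁻¹
All reduce to kg·m²·s⁻³·A⁻¹ except B., which is kg·s⁻²·A⁻¹.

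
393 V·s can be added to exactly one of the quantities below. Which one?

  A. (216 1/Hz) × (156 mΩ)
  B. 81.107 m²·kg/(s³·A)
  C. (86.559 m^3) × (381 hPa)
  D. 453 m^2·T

Reference: V·s = J·C⁻¹·s = kg·m²·s⁻²·A⁻¹.
Each option:
  A. [s] · [kg·m²·s⁻³·A⁻²] = kg·m²·s⁻²·A⁻²
  B. kg·m²·s⁻³·A⁻¹
  C. [m³] · [kg·m⁻¹·s⁻²] = kg·m²·s⁻²
  D. T·m² = Wb·m⁻²·m² = kg·m²·s⁻²·A⁻¹  ← same
Only D. matches kg·m²·s⁻²·A⁻¹.

D.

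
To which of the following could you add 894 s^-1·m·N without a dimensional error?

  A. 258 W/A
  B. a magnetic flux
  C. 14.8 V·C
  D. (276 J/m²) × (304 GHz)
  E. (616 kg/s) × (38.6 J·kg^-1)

E.

Reference: N·m·s⁻¹ = kg·m·s⁻²·m·s⁻¹ = kg·m²·s⁻³.
Each option:
  A. W·A⁻¹ = J·s⁻¹·A⁻¹ = kg·m²·s⁻³·A⁻¹
  B. [magnetic flux] = kg·m²·s⁻²·A⁻¹
  C. C·V = s·A·J·C⁻¹ = kg·m²·s⁻²
  D. [kg·s⁻²] · [s⁻¹] = kg·s⁻³
  E. [kg·s⁻¹] · [m²·s⁻²] = kg·m²·s⁻³  ← same
Only E. matches kg·m²·s⁻³.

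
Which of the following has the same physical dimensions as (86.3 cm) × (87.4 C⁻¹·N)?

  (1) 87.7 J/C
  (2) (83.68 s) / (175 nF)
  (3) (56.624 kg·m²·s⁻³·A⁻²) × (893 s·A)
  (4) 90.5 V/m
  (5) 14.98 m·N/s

Reference: [m] · [kg·m·s⁻³·A⁻¹] = kg·m²·s⁻³·A⁻¹.
Each option:
  (1) J·C⁻¹ = N·m·(s·A)⁻¹ = kg·m²·s⁻³·A⁻¹  ← same
  (2) [s] / [kg⁻¹·m⁻²·s⁴·A²] = kg·m²·s⁻³·A⁻²
  (3) [kg·m²·s⁻³·A⁻²] · [s·A] = kg·m²·s⁻²·A⁻¹
  (4) V·m⁻¹ = J·C⁻¹·m⁻¹ = kg·m·s⁻³·A⁻¹
  (5) N·m·s⁻¹ = kg·m·s⁻²·m·s⁻¹ = kg·m²·s⁻³
Only (1) matches kg·m²·s⁻³·A⁻¹.

(1)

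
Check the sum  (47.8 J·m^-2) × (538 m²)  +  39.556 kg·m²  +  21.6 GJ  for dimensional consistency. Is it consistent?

No

Reduce each to base SI dimensions:
  (47.8 J·m^-2) × (538 m²):  [kg·s⁻²] · [m²] = kg·m²·s⁻²
  39.556 kg·m²:  kg·m²
  21.6 GJ:  J = N·m = kg·m²·s⁻²
The terms do not share a single dimension (kg·m² vs kg·m²·s⁻²).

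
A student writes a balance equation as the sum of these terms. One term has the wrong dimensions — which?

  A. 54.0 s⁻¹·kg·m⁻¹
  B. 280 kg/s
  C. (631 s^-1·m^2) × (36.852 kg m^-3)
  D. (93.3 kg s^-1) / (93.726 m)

Reduce each to base SI dimensions:
  A. kg·m⁻¹·s⁻¹
  B. kg·s⁻¹
  C. [m²·s⁻¹] · [kg·m⁻³] = kg·m⁻¹·s⁻¹
  D. [kg·s⁻¹] / [m] = kg·m⁻¹·s⁻¹
All reduce to kg·m⁻¹·s⁻¹ except B., which is kg·s⁻¹.

B.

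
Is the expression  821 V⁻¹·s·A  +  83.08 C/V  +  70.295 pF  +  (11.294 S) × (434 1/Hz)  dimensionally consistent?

Expand each in SI base units:
  821 V⁻¹·s·A:  A·s·V⁻¹ = A·s·(J·C⁻¹)⁻¹ = kg⁻¹·m⁻²·s⁴·A²
  83.08 C/V:  C·V⁻¹ = s·A·(J·C⁻¹)⁻¹ = kg⁻¹·m⁻²·s⁴·A²
  70.295 pF:  F = C·V⁻¹ = kg⁻¹·m⁻²·s⁴·A²
  (11.294 S) × (434 1/Hz):  [kg⁻¹·m⁻²·s³·A²] · [s] = kg⁻¹·m⁻²·s⁴·A²
Every term reduces to kg⁻¹·m⁻²·s⁴·A².

Yes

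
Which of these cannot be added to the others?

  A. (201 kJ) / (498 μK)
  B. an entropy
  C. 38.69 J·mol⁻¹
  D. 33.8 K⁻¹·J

C.

Expand each in SI base units:
  A. [kg·m²·s⁻²] / [K] = kg·m²·s⁻²·K⁻¹
  B. [entropy] = kg·m²·s⁻²·K⁻¹
  C. J·mol⁻¹ = N·m·mol⁻¹ = kg·m²·s⁻²·mol⁻¹
  D. J·K⁻¹ = N·m·K⁻¹ = kg·m²·s⁻²·K⁻¹
All reduce to kg·m²·s⁻²·K⁻¹ except C., which is kg·m²·s⁻²·mol⁻¹.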